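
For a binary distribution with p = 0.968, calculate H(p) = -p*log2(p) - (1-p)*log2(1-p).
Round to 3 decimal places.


H = -0.968*log2(0.968) - 0.032*log2(0.032) = 0.204.

0.204


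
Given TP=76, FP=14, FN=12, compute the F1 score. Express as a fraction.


Precision = 76/90 = 38/45. Recall = 76/88 = 19/22. F1 = 2*P*R/(P+R) = 76/89.

76/89


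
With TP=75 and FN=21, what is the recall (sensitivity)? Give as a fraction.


Recall = TP / (TP + FN) = 75 / 96 = 25/32.

25/32


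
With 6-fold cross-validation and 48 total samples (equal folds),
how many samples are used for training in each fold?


Each validation fold has 48/6 = 8 samples. Training set = 48 - 8 = 40.

40


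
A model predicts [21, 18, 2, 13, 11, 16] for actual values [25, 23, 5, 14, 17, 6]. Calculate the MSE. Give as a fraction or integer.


MSE = (1/6) * ((25-21)^2=16 + (23-18)^2=25 + (5-2)^2=9 + (14-13)^2=1 + (17-11)^2=36 + (6-16)^2=100). Sum = 187. MSE = 187/6.

187/6


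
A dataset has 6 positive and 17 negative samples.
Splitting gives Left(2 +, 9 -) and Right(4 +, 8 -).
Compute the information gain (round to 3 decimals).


H(parent) = 0.8281. H(left) = 0.6840, H(right) = 0.9183. Weighted = (11/23)*0.6840 + (12/23)*0.9183 = 0.8062. IG = 0.8281 - 0.8062 = 0.0219, which rounds to 0.022.

0.022


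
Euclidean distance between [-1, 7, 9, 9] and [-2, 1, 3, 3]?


d = sqrt(sum of squared differences). (-1--2)^2=1, (7-1)^2=36, (9-3)^2=36, (9-3)^2=36. Sum = 109.

sqrt(109)


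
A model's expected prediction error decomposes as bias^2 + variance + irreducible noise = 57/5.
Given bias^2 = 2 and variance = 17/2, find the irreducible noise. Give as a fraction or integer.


Total error = bias^2 + variance + irreducible noise. So irreducible noise = 57/5 - 2 - 17/2 = 9/10.

9/10


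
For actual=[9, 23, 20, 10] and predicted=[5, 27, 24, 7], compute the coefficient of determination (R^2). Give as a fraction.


Mean(y) = 31/2. SS_res = 57. SS_tot = 149. R^2 = 1 - 57/(149) = 92/149.

92/149


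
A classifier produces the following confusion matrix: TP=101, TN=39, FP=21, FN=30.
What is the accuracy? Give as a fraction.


Accuracy = (TP + TN) / (TP + TN + FP + FN) = (101 + 39) / 191 = 140/191.

140/191


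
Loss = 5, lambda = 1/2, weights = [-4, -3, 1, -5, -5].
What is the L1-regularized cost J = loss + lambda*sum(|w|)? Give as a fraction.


L1 norm = sum(|w|) = 18. J = 5 + 1/2 * 18 = 14.

14


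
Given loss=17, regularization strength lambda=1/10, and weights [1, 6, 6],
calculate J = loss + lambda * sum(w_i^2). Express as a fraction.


L2 sq norm = sum(w^2) = 73. J = 17 + 1/10 * 73 = 243/10.

243/10


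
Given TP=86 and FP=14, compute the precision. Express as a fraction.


Precision = TP / (TP + FP) = 86 / 100 = 43/50.

43/50


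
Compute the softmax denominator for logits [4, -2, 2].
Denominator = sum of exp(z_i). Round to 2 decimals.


Denom = e^4=54.5982 + e^-2=0.1353 + e^2=7.3891. Sum = 62.1226, which rounds to 62.12.

62.12


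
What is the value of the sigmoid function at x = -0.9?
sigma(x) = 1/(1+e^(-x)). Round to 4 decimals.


sigma(-0.9) = 1/(1+e^(0.9)) = 1/(1+2.459603) = 1/3.459603 = 0.2891.

0.2891


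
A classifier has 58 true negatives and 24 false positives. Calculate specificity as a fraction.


Specificity = TN / (TN + FP) = 58 / 82 = 29/41.

29/41


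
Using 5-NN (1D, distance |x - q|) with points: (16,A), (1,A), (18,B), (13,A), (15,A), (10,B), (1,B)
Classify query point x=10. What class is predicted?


Distances: |16-10|=6, |1-10|=9, |18-10|=8, |13-10|=3, |15-10|=5, |10-10|=0, |1-10|=9. 5 nearest: (10,B), (13,A), (15,A), (16,A), (18,B). Counts: {'B': 2, 'A': 3}. Majority class: A.

A


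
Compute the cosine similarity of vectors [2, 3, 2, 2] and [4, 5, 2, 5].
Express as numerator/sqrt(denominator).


dot = 37. |a|^2 = 21, |b|^2 = 70. cos = 37/sqrt(1470).

37/sqrt(1470)


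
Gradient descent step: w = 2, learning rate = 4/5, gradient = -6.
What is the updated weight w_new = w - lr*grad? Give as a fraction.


w_new = 2 - 4/5 * -6 = 2 - -24/5 = 34/5.

34/5


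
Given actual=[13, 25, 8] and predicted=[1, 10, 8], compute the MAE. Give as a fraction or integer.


MAE = (1/3) * (|13-1|=12 + |25-10|=15 + |8-8|=0). Sum = 27. MAE = 9.

9


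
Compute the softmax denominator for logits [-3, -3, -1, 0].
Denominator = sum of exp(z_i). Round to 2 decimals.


Denom = e^-3=0.0498 + e^-3=0.0498 + e^-1=0.3679 + e^0=1.0000. Sum = 1.4675, which rounds to 1.47.

1.47


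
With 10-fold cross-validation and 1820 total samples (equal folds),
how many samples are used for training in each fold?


Each validation fold has 1820/10 = 182 samples. Training set = 1820 - 182 = 1638.

1638


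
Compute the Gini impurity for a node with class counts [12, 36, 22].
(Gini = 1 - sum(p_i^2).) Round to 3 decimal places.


Total = 70. Proportions: 12/70, 36/70, 22/70. sum(p_i^2) = 0.3927. Gini = 1 - 0.3927 = 0.6073, which rounds to 0.607.

0.607


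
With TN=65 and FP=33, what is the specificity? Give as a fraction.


Specificity = TN / (TN + FP) = 65 / 98 = 65/98.

65/98


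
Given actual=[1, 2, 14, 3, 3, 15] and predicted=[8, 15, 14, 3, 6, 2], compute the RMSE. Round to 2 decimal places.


MSE = 66.0000. RMSE = sqrt(66.0000) = 8.12.

8.12


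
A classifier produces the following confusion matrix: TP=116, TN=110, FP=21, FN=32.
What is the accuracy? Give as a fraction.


Accuracy = (TP + TN) / (TP + TN + FP + FN) = (116 + 110) / 279 = 226/279.

226/279


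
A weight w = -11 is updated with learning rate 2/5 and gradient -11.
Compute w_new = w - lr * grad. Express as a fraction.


w_new = -11 - 2/5 * -11 = -11 - -22/5 = -33/5.

-33/5


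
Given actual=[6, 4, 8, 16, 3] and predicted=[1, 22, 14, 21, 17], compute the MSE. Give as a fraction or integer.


MSE = (1/5) * ((6-1)^2=25 + (4-22)^2=324 + (8-14)^2=36 + (16-21)^2=25 + (3-17)^2=196). Sum = 606. MSE = 606/5.

606/5


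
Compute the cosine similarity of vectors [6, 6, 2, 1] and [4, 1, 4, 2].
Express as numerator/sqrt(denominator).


dot = 40. |a|^2 = 77, |b|^2 = 37. cos = 40/sqrt(2849).

40/sqrt(2849)


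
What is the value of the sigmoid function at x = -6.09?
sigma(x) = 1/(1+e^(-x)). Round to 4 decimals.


sigma(-6.09) = 1/(1+e^(6.09)) = 1/(1+441.421411) = 1/442.421411 = 0.0023.

0.0023


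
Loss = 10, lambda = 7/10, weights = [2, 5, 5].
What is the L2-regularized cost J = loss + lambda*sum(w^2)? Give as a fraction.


L2 sq norm = sum(w^2) = 54. J = 10 + 7/10 * 54 = 239/5.

239/5


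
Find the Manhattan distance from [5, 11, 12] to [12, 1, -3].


d = sum of absolute differences: |5-12|=7 + |11-1|=10 + |12--3|=15 = 32.

32


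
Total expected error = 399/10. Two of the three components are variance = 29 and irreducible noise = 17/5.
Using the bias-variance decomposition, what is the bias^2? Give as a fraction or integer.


Total error = bias^2 + variance + irreducible noise. So bias^2 = 399/10 - 29 - 17/5 = 15/2.

15/2


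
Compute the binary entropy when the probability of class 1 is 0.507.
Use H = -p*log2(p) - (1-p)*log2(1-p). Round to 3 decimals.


H = -0.507*log2(0.507) - 0.493*log2(0.493) = 1.000.

1.000


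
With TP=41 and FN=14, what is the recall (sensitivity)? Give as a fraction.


Recall = TP / (TP + FN) = 41 / 55 = 41/55.

41/55


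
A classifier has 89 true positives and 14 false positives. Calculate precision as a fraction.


Precision = TP / (TP + FP) = 89 / 103 = 89/103.

89/103


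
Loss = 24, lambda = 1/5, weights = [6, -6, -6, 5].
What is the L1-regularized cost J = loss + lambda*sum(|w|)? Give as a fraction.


L1 norm = sum(|w|) = 23. J = 24 + 1/5 * 23 = 143/5.

143/5


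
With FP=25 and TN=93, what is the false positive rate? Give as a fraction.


FPR = FP / (FP + TN) = 25 / 118 = 25/118.

25/118


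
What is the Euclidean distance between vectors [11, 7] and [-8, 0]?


d = sqrt(sum of squared differences). (11--8)^2=361, (7-0)^2=49. Sum = 410.

sqrt(410)


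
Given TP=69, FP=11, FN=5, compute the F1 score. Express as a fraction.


Precision = 69/80 = 69/80. Recall = 69/74 = 69/74. F1 = 2*P*R/(P+R) = 69/77.

69/77


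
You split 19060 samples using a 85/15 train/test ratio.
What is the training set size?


Test set = 19060 * 15% = 2859. Training set = 19060 - 2859 = 16201.

16201


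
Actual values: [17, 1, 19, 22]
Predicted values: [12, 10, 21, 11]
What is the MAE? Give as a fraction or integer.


MAE = (1/4) * (|17-12|=5 + |1-10|=9 + |19-21|=2 + |22-11|=11). Sum = 27. MAE = 27/4.

27/4


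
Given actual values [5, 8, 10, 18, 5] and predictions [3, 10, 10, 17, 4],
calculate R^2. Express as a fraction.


Mean(y) = 46/5. SS_res = 10. SS_tot = 574/5. R^2 = 1 - 10/(574/5) = 262/287.

262/287


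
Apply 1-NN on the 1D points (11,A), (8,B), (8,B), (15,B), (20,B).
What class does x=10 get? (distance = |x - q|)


Distances: |11-10|=1, |8-10|=2, |8-10|=2, |15-10|=5, |20-10|=10. 1 nearest: (11,A). Counts: {'A': 1}. Majority class: A.

A


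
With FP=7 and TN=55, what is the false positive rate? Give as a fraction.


FPR = FP / (FP + TN) = 7 / 62 = 7/62.

7/62


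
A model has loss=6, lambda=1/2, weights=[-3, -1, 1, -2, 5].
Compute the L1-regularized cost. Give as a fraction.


L1 norm = sum(|w|) = 12. J = 6 + 1/2 * 12 = 12.

12


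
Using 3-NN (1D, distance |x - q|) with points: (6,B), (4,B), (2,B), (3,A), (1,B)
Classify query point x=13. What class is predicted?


Distances: |6-13|=7, |4-13|=9, |2-13|=11, |3-13|=10, |1-13|=12. 3 nearest: (6,B), (4,B), (3,A). Counts: {'B': 2, 'A': 1}. Majority class: B.

B


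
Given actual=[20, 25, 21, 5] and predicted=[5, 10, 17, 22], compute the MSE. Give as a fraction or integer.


MSE = (1/4) * ((20-5)^2=225 + (25-10)^2=225 + (21-17)^2=16 + (5-22)^2=289). Sum = 755. MSE = 755/4.

755/4


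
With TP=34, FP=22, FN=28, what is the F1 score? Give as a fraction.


Precision = 34/56 = 17/28. Recall = 34/62 = 17/31. F1 = 2*P*R/(P+R) = 34/59.

34/59


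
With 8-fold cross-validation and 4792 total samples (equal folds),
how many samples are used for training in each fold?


Each validation fold has 4792/8 = 599 samples. Training set = 4792 - 599 = 4193.

4193


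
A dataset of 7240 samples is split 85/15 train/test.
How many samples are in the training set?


Test set = 7240 * 15% = 1086. Training set = 7240 - 1086 = 6154.

6154


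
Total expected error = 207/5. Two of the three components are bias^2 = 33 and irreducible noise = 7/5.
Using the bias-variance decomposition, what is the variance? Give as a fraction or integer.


Total error = bias^2 + variance + irreducible noise. So variance = 207/5 - 33 - 7/5 = 7.

7


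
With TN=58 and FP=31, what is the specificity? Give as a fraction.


Specificity = TN / (TN + FP) = 58 / 89 = 58/89.

58/89


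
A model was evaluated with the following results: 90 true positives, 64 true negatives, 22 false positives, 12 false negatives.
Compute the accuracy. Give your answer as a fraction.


Accuracy = (TP + TN) / (TP + TN + FP + FN) = (90 + 64) / 188 = 77/94.

77/94


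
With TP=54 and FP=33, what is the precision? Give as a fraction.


Precision = TP / (TP + FP) = 54 / 87 = 18/29.

18/29


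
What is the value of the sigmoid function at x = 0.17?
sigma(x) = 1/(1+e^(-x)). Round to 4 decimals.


sigma(0.17) = 1/(1+e^(-0.17)) = 1/(1+0.843665) = 1/1.843665 = 0.5424.

0.5424


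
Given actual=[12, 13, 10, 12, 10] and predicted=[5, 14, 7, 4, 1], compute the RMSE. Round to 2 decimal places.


MSE = 40.8000. RMSE = sqrt(40.8000) = 6.39.

6.39


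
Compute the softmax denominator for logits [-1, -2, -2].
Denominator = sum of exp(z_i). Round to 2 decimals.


Denom = e^-1=0.3679 + e^-2=0.1353 + e^-2=0.1353. Sum = 0.6385, which rounds to 0.64.

0.64


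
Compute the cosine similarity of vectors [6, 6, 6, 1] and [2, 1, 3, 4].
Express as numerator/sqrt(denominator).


dot = 40. |a|^2 = 109, |b|^2 = 30. cos = 40/sqrt(3270).

40/sqrt(3270)


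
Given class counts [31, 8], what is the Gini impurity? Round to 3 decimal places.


Total = 39. Proportions: 31/39, 8/39. sum(p_i^2) = 0.6739. Gini = 1 - 0.6739 = 0.3261, which rounds to 0.326.

0.326


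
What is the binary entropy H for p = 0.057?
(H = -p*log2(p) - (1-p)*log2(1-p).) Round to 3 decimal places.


H = -0.057*log2(0.057) - 0.943*log2(0.943) = 0.315.

0.315


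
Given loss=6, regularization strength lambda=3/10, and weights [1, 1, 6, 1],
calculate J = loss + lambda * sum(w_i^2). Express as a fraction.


L2 sq norm = sum(w^2) = 39. J = 6 + 3/10 * 39 = 177/10.

177/10


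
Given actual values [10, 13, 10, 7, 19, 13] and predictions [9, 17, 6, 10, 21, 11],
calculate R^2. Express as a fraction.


Mean(y) = 12. SS_res = 50. SS_tot = 84. R^2 = 1 - 50/(84) = 17/42.

17/42


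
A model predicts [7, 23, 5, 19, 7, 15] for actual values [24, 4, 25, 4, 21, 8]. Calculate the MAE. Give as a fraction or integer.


MAE = (1/6) * (|24-7|=17 + |4-23|=19 + |25-5|=20 + |4-19|=15 + |21-7|=14 + |8-15|=7). Sum = 92. MAE = 46/3.

46/3


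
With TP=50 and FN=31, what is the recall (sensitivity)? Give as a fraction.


Recall = TP / (TP + FN) = 50 / 81 = 50/81.

50/81


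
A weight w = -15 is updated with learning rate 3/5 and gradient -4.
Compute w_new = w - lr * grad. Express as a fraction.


w_new = -15 - 3/5 * -4 = -15 - -12/5 = -63/5.

-63/5


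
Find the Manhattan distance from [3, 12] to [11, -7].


d = sum of absolute differences: |3-11|=8 + |12--7|=19 = 27.

27


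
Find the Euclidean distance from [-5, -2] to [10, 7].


d = sqrt(sum of squared differences). (-5-10)^2=225, (-2-7)^2=81. Sum = 306.

sqrt(306)


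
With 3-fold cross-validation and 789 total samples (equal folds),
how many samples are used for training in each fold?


Each validation fold has 789/3 = 263 samples. Training set = 789 - 263 = 526.

526


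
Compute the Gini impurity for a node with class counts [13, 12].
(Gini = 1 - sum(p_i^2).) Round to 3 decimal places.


Total = 25. Proportions: 13/25, 12/25. sum(p_i^2) = 0.5008. Gini = 1 - 0.5008 = 0.4992, which rounds to 0.499.

0.499


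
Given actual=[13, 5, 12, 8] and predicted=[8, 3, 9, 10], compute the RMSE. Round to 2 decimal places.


MSE = 10.5000. RMSE = sqrt(10.5000) = 3.24.

3.24


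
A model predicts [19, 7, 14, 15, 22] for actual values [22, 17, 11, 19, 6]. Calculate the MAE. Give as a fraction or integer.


MAE = (1/5) * (|22-19|=3 + |17-7|=10 + |11-14|=3 + |19-15|=4 + |6-22|=16). Sum = 36. MAE = 36/5.

36/5


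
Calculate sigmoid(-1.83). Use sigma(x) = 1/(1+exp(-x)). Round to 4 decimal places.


sigma(-1.83) = 1/(1+e^(1.83)) = 1/(1+6.233887) = 1/7.233887 = 0.1382.

0.1382


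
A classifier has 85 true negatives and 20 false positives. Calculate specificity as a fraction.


Specificity = TN / (TN + FP) = 85 / 105 = 17/21.

17/21


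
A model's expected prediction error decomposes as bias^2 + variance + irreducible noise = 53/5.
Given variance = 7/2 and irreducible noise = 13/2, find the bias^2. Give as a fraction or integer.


Total error = bias^2 + variance + irreducible noise. So bias^2 = 53/5 - 7/2 - 13/2 = 3/5.

3/5


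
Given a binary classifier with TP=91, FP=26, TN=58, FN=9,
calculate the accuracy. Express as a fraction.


Accuracy = (TP + TN) / (TP + TN + FP + FN) = (91 + 58) / 184 = 149/184.

149/184


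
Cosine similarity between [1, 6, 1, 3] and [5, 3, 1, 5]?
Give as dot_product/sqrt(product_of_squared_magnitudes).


dot = 39. |a|^2 = 47, |b|^2 = 60. cos = 39/sqrt(2820).

39/sqrt(2820)


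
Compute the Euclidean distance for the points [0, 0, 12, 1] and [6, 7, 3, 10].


d = sqrt(sum of squared differences). (0-6)^2=36, (0-7)^2=49, (12-3)^2=81, (1-10)^2=81. Sum = 247.

sqrt(247)


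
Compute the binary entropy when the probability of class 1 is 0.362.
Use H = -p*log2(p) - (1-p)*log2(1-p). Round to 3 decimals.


H = -0.362*log2(0.362) - 0.638*log2(0.638) = 0.944.

0.944


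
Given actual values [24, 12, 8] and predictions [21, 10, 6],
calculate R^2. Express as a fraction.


Mean(y) = 44/3. SS_res = 17. SS_tot = 416/3. R^2 = 1 - 17/(416/3) = 365/416.

365/416


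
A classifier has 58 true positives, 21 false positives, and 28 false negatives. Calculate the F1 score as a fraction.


Precision = 58/79 = 58/79. Recall = 58/86 = 29/43. F1 = 2*P*R/(P+R) = 116/165.

116/165


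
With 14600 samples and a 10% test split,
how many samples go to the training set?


Test set = 14600 * 10% = 1460. Training set = 14600 - 1460 = 13140.

13140


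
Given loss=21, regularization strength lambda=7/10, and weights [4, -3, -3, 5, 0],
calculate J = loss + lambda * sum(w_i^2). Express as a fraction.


L2 sq norm = sum(w^2) = 59. J = 21 + 7/10 * 59 = 623/10.

623/10


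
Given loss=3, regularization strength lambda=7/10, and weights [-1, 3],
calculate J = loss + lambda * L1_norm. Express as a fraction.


L1 norm = sum(|w|) = 4. J = 3 + 7/10 * 4 = 29/5.

29/5


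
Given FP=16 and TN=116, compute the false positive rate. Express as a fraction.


FPR = FP / (FP + TN) = 16 / 132 = 4/33.

4/33


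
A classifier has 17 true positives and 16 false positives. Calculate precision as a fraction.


Precision = TP / (TP + FP) = 17 / 33 = 17/33.

17/33


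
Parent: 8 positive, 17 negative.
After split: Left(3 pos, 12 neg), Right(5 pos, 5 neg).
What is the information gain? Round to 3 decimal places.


H(parent) = 0.9044. H(left) = 0.7219, H(right) = 1.0000. Weighted = (15/25)*0.7219 + (10/25)*1.0000 = 0.8331. IG = 0.9044 - 0.8331 = 0.0713, which rounds to 0.071.

0.071


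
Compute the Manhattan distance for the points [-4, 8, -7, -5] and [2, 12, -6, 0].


d = sum of absolute differences: |-4-2|=6 + |8-12|=4 + |-7--6|=1 + |-5-0|=5 = 16.

16


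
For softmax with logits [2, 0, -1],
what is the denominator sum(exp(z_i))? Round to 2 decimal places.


Denom = e^2=7.3891 + e^0=1.0000 + e^-1=0.3679. Sum = 8.7570, which rounds to 8.76.

8.76


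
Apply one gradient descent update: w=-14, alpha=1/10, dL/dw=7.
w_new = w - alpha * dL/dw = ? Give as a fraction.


w_new = -14 - 1/10 * 7 = -14 - 7/10 = -147/10.

-147/10


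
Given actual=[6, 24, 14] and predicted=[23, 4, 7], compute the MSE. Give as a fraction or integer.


MSE = (1/3) * ((6-23)^2=289 + (24-4)^2=400 + (14-7)^2=49). Sum = 738. MSE = 246.

246


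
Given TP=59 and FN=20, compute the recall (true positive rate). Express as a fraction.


Recall = TP / (TP + FN) = 59 / 79 = 59/79.

59/79


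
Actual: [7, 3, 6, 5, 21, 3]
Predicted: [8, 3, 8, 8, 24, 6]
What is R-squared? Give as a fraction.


Mean(y) = 15/2. SS_res = 32. SS_tot = 463/2. R^2 = 1 - 32/(463/2) = 399/463.

399/463


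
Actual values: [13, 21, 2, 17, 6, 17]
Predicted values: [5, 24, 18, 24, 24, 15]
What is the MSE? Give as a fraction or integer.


MSE = (1/6) * ((13-5)^2=64 + (21-24)^2=9 + (2-18)^2=256 + (17-24)^2=49 + (6-24)^2=324 + (17-15)^2=4). Sum = 706. MSE = 353/3.

353/3


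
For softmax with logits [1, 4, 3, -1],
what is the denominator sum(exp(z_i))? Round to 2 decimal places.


Denom = e^1=2.7183 + e^4=54.5982 + e^3=20.0855 + e^-1=0.3679. Sum = 77.7699, which rounds to 77.77.

77.77


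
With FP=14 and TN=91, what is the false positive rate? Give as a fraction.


FPR = FP / (FP + TN) = 14 / 105 = 2/15.

2/15


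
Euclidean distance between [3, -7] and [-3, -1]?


d = sqrt(sum of squared differences). (3--3)^2=36, (-7--1)^2=36. Sum = 72.

sqrt(72)


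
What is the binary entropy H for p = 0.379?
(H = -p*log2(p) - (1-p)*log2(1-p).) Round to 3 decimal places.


H = -0.379*log2(0.379) - 0.621*log2(0.621) = 0.957.

0.957


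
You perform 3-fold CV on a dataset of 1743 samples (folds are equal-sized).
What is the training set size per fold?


Each validation fold has 1743/3 = 581 samples. Training set = 1743 - 581 = 1162.

1162


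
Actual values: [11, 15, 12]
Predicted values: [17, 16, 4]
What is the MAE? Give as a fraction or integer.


MAE = (1/3) * (|11-17|=6 + |15-16|=1 + |12-4|=8). Sum = 15. MAE = 5.

5


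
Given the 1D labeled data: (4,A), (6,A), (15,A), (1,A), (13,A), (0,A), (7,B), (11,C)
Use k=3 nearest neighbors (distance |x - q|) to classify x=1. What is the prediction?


Distances: |4-1|=3, |6-1|=5, |15-1|=14, |1-1|=0, |13-1|=12, |0-1|=1, |7-1|=6, |11-1|=10. 3 nearest: (1,A), (0,A), (4,A). Counts: {'A': 3}. Majority class: A.

A


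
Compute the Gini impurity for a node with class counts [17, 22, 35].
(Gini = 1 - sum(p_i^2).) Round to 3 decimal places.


Total = 74. Proportions: 17/74, 22/74, 35/74. sum(p_i^2) = 0.3649. Gini = 1 - 0.3649 = 0.6351, which rounds to 0.635.

0.635


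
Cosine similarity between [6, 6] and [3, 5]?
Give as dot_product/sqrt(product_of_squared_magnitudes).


dot = 48. |a|^2 = 72, |b|^2 = 34. cos = 48/sqrt(2448).

48/sqrt(2448)


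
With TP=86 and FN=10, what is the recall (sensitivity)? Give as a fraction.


Recall = TP / (TP + FN) = 86 / 96 = 43/48.

43/48


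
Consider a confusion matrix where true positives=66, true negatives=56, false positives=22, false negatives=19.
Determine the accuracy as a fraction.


Accuracy = (TP + TN) / (TP + TN + FP + FN) = (66 + 56) / 163 = 122/163.

122/163


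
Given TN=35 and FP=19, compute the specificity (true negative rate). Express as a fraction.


Specificity = TN / (TN + FP) = 35 / 54 = 35/54.

35/54


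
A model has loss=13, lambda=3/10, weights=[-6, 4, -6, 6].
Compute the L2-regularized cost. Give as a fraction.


L2 sq norm = sum(w^2) = 124. J = 13 + 3/10 * 124 = 251/5.

251/5


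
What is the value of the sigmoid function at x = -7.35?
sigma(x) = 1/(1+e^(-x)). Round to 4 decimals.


sigma(-7.35) = 1/(1+e^(7.35)) = 1/(1+1556.196528) = 1/1557.196528 = 0.0006.

0.0006


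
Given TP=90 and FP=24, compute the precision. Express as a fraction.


Precision = TP / (TP + FP) = 90 / 114 = 15/19.

15/19


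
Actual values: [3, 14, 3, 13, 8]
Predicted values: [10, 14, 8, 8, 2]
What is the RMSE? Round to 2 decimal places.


MSE = 27.0000. RMSE = sqrt(27.0000) = 5.20.

5.20


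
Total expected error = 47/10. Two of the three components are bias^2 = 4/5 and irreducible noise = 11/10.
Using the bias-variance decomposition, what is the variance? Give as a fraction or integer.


Total error = bias^2 + variance + irreducible noise. So variance = 47/10 - 4/5 - 11/10 = 14/5.

14/5


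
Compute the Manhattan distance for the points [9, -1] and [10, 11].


d = sum of absolute differences: |9-10|=1 + |-1-11|=12 = 13.

13


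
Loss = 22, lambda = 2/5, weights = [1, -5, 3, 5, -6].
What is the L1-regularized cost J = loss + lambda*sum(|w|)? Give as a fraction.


L1 norm = sum(|w|) = 20. J = 22 + 2/5 * 20 = 30.

30


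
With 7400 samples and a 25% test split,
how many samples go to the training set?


Test set = 7400 * 25% = 1850. Training set = 7400 - 1850 = 5550.

5550


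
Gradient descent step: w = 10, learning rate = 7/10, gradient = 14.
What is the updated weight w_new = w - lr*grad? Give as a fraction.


w_new = 10 - 7/10 * 14 = 10 - 49/5 = 1/5.

1/5


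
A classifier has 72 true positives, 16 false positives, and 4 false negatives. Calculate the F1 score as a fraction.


Precision = 72/88 = 9/11. Recall = 72/76 = 18/19. F1 = 2*P*R/(P+R) = 36/41.

36/41


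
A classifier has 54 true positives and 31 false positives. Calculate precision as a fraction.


Precision = TP / (TP + FP) = 54 / 85 = 54/85.

54/85


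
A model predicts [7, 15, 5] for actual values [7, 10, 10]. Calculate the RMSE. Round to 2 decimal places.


MSE = 16.6667. RMSE = sqrt(16.6667) = 4.08.

4.08


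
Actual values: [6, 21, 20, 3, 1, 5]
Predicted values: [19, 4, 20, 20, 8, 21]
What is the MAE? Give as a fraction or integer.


MAE = (1/6) * (|6-19|=13 + |21-4|=17 + |20-20|=0 + |3-20|=17 + |1-8|=7 + |5-21|=16). Sum = 70. MAE = 35/3.

35/3


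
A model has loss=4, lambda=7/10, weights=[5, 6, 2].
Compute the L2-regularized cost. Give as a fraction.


L2 sq norm = sum(w^2) = 65. J = 4 + 7/10 * 65 = 99/2.

99/2


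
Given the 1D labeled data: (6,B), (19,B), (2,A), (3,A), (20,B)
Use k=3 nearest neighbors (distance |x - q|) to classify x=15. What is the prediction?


Distances: |6-15|=9, |19-15|=4, |2-15|=13, |3-15|=12, |20-15|=5. 3 nearest: (19,B), (20,B), (6,B). Counts: {'B': 3}. Majority class: B.

B


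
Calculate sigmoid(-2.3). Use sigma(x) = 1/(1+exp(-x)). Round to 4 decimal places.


sigma(-2.3) = 1/(1+e^(2.3)) = 1/(1+9.974182) = 1/10.974182 = 0.0911.

0.0911


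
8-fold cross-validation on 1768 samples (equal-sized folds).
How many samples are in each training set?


Each validation fold has 1768/8 = 221 samples. Training set = 1768 - 221 = 1547.

1547


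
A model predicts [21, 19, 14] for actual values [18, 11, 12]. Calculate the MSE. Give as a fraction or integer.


MSE = (1/3) * ((18-21)^2=9 + (11-19)^2=64 + (12-14)^2=4). Sum = 77. MSE = 77/3.

77/3


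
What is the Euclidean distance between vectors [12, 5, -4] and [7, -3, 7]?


d = sqrt(sum of squared differences). (12-7)^2=25, (5--3)^2=64, (-4-7)^2=121. Sum = 210.

sqrt(210)


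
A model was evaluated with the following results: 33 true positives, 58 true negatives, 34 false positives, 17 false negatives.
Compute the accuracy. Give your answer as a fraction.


Accuracy = (TP + TN) / (TP + TN + FP + FN) = (33 + 58) / 142 = 91/142.

91/142


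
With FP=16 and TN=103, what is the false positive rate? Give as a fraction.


FPR = FP / (FP + TN) = 16 / 119 = 16/119.

16/119


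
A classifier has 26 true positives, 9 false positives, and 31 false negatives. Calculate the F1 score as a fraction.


Precision = 26/35 = 26/35. Recall = 26/57 = 26/57. F1 = 2*P*R/(P+R) = 13/23.

13/23


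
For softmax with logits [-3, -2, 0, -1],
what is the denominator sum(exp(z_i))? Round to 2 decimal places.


Denom = e^-3=0.0498 + e^-2=0.1353 + e^0=1.0000 + e^-1=0.3679. Sum = 1.5530, which rounds to 1.55.

1.55


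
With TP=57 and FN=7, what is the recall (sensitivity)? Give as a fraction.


Recall = TP / (TP + FN) = 57 / 64 = 57/64.

57/64


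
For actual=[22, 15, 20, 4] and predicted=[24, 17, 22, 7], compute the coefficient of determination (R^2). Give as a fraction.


Mean(y) = 61/4. SS_res = 21. SS_tot = 779/4. R^2 = 1 - 21/(779/4) = 695/779.

695/779


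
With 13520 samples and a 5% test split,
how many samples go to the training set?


Test set = 13520 * 5% = 676. Training set = 13520 - 676 = 12844.

12844


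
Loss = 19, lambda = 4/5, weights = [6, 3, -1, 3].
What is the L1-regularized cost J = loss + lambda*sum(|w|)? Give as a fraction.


L1 norm = sum(|w|) = 13. J = 19 + 4/5 * 13 = 147/5.

147/5


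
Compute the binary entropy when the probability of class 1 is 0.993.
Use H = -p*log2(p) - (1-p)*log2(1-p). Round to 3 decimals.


H = -0.993*log2(0.993) - 0.007*log2(0.007) = 0.060.

0.060


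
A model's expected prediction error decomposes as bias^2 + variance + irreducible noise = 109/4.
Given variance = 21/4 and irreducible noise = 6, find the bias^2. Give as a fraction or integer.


Total error = bias^2 + variance + irreducible noise. So bias^2 = 109/4 - 21/4 - 6 = 16.

16


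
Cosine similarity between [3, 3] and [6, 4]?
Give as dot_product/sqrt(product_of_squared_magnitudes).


dot = 30. |a|^2 = 18, |b|^2 = 52. cos = 30/sqrt(936).

30/sqrt(936)


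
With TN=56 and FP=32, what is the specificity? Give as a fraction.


Specificity = TN / (TN + FP) = 56 / 88 = 7/11.

7/11


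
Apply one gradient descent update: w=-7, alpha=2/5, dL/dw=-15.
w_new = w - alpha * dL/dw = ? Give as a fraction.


w_new = -7 - 2/5 * -15 = -7 - -6 = -1.

-1


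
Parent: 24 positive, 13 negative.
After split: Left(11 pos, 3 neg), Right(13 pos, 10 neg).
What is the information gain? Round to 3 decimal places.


H(parent) = 0.9353. H(left) = 0.7496, H(right) = 0.9877. Weighted = (14/37)*0.7496 + (23/37)*0.9877 = 0.8976. IG = 0.9353 - 0.8976 = 0.0377, which rounds to 0.038.

0.038


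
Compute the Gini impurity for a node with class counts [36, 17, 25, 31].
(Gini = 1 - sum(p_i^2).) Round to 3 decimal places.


Total = 109. Proportions: 36/109, 17/109, 25/109, 31/109. sum(p_i^2) = 0.2669. Gini = 1 - 0.2669 = 0.7331, which rounds to 0.733.

0.733


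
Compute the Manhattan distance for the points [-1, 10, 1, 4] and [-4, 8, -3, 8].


d = sum of absolute differences: |-1--4|=3 + |10-8|=2 + |1--3|=4 + |4-8|=4 = 13.

13


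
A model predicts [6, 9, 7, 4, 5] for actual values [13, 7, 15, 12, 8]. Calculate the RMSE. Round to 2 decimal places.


MSE = 38.0000. RMSE = sqrt(38.0000) = 6.16.

6.16


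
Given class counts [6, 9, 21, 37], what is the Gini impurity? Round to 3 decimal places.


Total = 73. Proportions: 6/73, 9/73, 21/73, 37/73. sum(p_i^2) = 0.3616. Gini = 1 - 0.3616 = 0.6384, which rounds to 0.638.

0.638


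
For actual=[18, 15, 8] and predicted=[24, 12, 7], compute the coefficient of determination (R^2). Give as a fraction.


Mean(y) = 41/3. SS_res = 46. SS_tot = 158/3. R^2 = 1 - 46/(158/3) = 10/79.

10/79


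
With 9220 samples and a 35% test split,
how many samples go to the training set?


Test set = 9220 * 35% = 3227. Training set = 9220 - 3227 = 5993.

5993


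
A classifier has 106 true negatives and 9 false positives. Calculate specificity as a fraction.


Specificity = TN / (TN + FP) = 106 / 115 = 106/115.

106/115


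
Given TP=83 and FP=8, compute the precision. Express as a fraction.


Precision = TP / (TP + FP) = 83 / 91 = 83/91.

83/91


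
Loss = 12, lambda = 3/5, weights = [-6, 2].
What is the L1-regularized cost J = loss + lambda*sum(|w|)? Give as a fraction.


L1 norm = sum(|w|) = 8. J = 12 + 3/5 * 8 = 84/5.

84/5


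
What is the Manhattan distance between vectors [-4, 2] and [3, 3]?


d = sum of absolute differences: |-4-3|=7 + |2-3|=1 = 8.

8


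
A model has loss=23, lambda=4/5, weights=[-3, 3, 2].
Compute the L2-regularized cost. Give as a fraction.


L2 sq norm = sum(w^2) = 22. J = 23 + 4/5 * 22 = 203/5.

203/5


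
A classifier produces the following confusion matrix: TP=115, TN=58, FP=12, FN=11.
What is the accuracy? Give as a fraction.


Accuracy = (TP + TN) / (TP + TN + FP + FN) = (115 + 58) / 196 = 173/196.

173/196


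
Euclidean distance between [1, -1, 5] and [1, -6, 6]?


d = sqrt(sum of squared differences). (1-1)^2=0, (-1--6)^2=25, (5-6)^2=1. Sum = 26.

sqrt(26)


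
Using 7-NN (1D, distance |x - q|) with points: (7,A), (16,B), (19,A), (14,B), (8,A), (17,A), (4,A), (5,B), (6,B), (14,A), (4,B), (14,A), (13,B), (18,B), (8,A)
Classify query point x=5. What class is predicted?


Distances: |7-5|=2, |16-5|=11, |19-5|=14, |14-5|=9, |8-5|=3, |17-5|=12, |4-5|=1, |5-5|=0, |6-5|=1, |14-5|=9, |4-5|=1, |14-5|=9, |13-5|=8, |18-5|=13, |8-5|=3. 7 nearest: (5,B), (4,A), (6,B), (4,B), (7,A), (8,A), (8,A). Counts: {'B': 3, 'A': 4}. Majority class: A.

A


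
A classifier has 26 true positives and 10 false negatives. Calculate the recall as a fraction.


Recall = TP / (TP + FN) = 26 / 36 = 13/18.

13/18


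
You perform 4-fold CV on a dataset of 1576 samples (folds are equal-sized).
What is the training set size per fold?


Each validation fold has 1576/4 = 394 samples. Training set = 1576 - 394 = 1182.

1182


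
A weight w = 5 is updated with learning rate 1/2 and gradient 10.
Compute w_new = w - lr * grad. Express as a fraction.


w_new = 5 - 1/2 * 10 = 5 - 5 = 0.

0


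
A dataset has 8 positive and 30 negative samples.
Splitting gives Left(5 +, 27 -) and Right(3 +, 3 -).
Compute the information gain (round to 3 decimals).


H(parent) = 0.7425. H(left) = 0.6253, H(right) = 1.0000. Weighted = (32/38)*0.6253 + (6/38)*1.0000 = 0.6845. IG = 0.7425 - 0.6845 = 0.0580, which rounds to 0.058.

0.058


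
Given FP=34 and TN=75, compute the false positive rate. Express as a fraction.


FPR = FP / (FP + TN) = 34 / 109 = 34/109.

34/109


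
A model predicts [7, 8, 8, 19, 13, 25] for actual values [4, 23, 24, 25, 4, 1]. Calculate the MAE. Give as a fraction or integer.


MAE = (1/6) * (|4-7|=3 + |23-8|=15 + |24-8|=16 + |25-19|=6 + |4-13|=9 + |1-25|=24). Sum = 73. MAE = 73/6.

73/6


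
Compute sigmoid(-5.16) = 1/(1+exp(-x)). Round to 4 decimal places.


sigma(-5.16) = 1/(1+e^(5.16)) = 1/(1+174.164456) = 1/175.164456 = 0.0057.

0.0057


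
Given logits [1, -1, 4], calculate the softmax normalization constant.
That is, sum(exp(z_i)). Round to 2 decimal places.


Denom = e^1=2.7183 + e^-1=0.3679 + e^4=54.5982. Sum = 57.6844, which rounds to 57.68.

57.68


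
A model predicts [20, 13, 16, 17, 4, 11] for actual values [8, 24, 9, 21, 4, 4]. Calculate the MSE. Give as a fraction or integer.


MSE = (1/6) * ((8-20)^2=144 + (24-13)^2=121 + (9-16)^2=49 + (21-17)^2=16 + (4-4)^2=0 + (4-11)^2=49). Sum = 379. MSE = 379/6.

379/6


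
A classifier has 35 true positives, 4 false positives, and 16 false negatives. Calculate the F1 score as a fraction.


Precision = 35/39 = 35/39. Recall = 35/51 = 35/51. F1 = 2*P*R/(P+R) = 7/9.

7/9


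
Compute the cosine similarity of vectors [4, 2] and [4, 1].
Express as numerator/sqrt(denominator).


dot = 18. |a|^2 = 20, |b|^2 = 17. cos = 18/sqrt(340).

18/sqrt(340)


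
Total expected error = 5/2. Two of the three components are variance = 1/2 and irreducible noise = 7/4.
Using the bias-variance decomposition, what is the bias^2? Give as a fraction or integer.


Total error = bias^2 + variance + irreducible noise. So bias^2 = 5/2 - 1/2 - 7/4 = 1/4.

1/4


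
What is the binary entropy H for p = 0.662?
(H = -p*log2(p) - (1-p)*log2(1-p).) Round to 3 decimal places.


H = -0.662*log2(0.662) - 0.338*log2(0.338) = 0.923.

0.923


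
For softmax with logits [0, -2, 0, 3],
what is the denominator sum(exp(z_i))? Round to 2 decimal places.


Denom = e^0=1.0000 + e^-2=0.1353 + e^0=1.0000 + e^3=20.0855. Sum = 22.2208, which rounds to 22.22.

22.22


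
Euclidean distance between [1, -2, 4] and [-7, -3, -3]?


d = sqrt(sum of squared differences). (1--7)^2=64, (-2--3)^2=1, (4--3)^2=49. Sum = 114.

sqrt(114)


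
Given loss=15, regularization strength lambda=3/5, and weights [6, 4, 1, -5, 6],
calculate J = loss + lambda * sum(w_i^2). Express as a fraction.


L2 sq norm = sum(w^2) = 114. J = 15 + 3/5 * 114 = 417/5.

417/5


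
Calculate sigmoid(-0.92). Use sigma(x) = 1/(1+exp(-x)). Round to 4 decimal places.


sigma(-0.92) = 1/(1+e^(0.92)) = 1/(1+2.509290) = 1/3.509290 = 0.2850.

0.2850


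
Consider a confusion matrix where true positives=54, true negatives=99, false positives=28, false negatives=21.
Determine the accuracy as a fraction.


Accuracy = (TP + TN) / (TP + TN + FP + FN) = (54 + 99) / 202 = 153/202.

153/202


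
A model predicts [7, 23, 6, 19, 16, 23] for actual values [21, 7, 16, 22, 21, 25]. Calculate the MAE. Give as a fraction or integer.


MAE = (1/6) * (|21-7|=14 + |7-23|=16 + |16-6|=10 + |22-19|=3 + |21-16|=5 + |25-23|=2). Sum = 50. MAE = 25/3.

25/3


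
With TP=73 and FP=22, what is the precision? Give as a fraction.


Precision = TP / (TP + FP) = 73 / 95 = 73/95.

73/95


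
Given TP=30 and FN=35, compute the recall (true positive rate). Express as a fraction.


Recall = TP / (TP + FN) = 30 / 65 = 6/13.

6/13


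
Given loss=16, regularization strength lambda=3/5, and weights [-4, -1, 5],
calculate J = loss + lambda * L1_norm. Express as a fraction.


L1 norm = sum(|w|) = 10. J = 16 + 3/5 * 10 = 22.

22


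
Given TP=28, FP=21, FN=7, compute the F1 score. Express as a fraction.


Precision = 28/49 = 4/7. Recall = 28/35 = 4/5. F1 = 2*P*R/(P+R) = 2/3.

2/3


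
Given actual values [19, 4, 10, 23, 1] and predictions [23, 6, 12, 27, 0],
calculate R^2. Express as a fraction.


Mean(y) = 57/5. SS_res = 41. SS_tot = 1786/5. R^2 = 1 - 41/(1786/5) = 1581/1786.

1581/1786


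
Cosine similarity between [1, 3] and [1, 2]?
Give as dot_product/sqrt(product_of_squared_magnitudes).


dot = 7. |a|^2 = 10, |b|^2 = 5. cos = 7/sqrt(50).

7/sqrt(50)


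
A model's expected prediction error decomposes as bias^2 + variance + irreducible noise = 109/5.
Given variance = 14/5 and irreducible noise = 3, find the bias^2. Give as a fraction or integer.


Total error = bias^2 + variance + irreducible noise. So bias^2 = 109/5 - 14/5 - 3 = 16.

16


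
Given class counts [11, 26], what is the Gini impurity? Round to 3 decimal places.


Total = 37. Proportions: 11/37, 26/37. sum(p_i^2) = 0.5822. Gini = 1 - 0.5822 = 0.4178, which rounds to 0.418.

0.418


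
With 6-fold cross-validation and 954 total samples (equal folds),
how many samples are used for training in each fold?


Each validation fold has 954/6 = 159 samples. Training set = 954 - 159 = 795.

795


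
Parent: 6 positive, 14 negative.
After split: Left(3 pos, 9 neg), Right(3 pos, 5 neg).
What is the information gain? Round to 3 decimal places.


H(parent) = 0.8813. H(left) = 0.8113, H(right) = 0.9544. Weighted = (12/20)*0.8113 + (8/20)*0.9544 = 0.8685. IG = 0.8813 - 0.8685 = 0.0128, which rounds to 0.013.

0.013


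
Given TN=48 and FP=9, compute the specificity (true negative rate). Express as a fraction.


Specificity = TN / (TN + FP) = 48 / 57 = 16/19.

16/19


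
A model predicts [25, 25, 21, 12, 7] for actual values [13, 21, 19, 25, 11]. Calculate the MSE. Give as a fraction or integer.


MSE = (1/5) * ((13-25)^2=144 + (21-25)^2=16 + (19-21)^2=4 + (25-12)^2=169 + (11-7)^2=16). Sum = 349. MSE = 349/5.

349/5


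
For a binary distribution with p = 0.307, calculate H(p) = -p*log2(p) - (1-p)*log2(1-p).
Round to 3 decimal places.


H = -0.307*log2(0.307) - 0.693*log2(0.693) = 0.890.

0.890


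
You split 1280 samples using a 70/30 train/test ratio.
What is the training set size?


Test set = 1280 * 30% = 384. Training set = 1280 - 384 = 896.

896


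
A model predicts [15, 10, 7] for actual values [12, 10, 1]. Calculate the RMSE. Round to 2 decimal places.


MSE = 15.0000. RMSE = sqrt(15.0000) = 3.87.

3.87


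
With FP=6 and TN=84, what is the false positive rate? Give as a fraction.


FPR = FP / (FP + TN) = 6 / 90 = 1/15.

1/15


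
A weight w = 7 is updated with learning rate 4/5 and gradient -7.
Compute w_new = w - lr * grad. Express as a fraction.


w_new = 7 - 4/5 * -7 = 7 - -28/5 = 63/5.

63/5


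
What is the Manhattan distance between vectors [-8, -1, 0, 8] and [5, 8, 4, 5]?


d = sum of absolute differences: |-8-5|=13 + |-1-8|=9 + |0-4|=4 + |8-5|=3 = 29.

29


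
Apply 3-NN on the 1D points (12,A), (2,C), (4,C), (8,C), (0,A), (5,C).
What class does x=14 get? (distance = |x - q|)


Distances: |12-14|=2, |2-14|=12, |4-14|=10, |8-14|=6, |0-14|=14, |5-14|=9. 3 nearest: (12,A), (8,C), (5,C). Counts: {'A': 1, 'C': 2}. Majority class: C.

C


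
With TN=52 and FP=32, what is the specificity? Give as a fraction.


Specificity = TN / (TN + FP) = 52 / 84 = 13/21.

13/21


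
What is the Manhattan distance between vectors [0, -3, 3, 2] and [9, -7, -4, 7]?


d = sum of absolute differences: |0-9|=9 + |-3--7|=4 + |3--4|=7 + |2-7|=5 = 25.

25


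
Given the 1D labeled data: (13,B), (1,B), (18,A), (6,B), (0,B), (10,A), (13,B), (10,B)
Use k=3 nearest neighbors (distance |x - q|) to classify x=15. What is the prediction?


Distances: |13-15|=2, |1-15|=14, |18-15|=3, |6-15|=9, |0-15|=15, |10-15|=5, |13-15|=2, |10-15|=5. 3 nearest: (13,B), (13,B), (18,A). Counts: {'B': 2, 'A': 1}. Majority class: B.

B
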